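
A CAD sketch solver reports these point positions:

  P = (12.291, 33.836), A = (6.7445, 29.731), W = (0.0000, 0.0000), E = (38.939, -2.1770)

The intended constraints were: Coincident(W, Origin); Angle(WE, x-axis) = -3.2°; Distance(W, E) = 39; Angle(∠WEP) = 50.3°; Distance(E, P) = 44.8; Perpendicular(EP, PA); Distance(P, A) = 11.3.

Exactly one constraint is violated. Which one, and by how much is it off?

Distance(P, A) = 11.3 — off by 4.40.

W = (0.00, 0.00) ✓; WE at -3.200° ✓; |WE| = 39.00 ✓; ∠WEP = 50.30° ✓; |EP| = 44.80 ✓; ∠(EP, PA) = 90.01° ✓; |PA| = 6.900 ✗.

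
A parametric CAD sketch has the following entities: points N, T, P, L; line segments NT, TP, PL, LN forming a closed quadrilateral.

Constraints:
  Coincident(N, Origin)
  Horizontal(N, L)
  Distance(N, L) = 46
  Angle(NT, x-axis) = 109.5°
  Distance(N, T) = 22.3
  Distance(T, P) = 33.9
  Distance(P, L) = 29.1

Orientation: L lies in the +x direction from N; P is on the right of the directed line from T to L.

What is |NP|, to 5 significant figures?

17.182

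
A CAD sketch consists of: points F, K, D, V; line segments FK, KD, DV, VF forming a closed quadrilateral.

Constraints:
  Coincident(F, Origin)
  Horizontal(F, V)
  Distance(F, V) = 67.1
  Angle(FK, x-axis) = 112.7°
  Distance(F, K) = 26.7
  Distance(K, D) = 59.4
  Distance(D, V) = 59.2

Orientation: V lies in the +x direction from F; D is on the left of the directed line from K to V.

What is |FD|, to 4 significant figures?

67.75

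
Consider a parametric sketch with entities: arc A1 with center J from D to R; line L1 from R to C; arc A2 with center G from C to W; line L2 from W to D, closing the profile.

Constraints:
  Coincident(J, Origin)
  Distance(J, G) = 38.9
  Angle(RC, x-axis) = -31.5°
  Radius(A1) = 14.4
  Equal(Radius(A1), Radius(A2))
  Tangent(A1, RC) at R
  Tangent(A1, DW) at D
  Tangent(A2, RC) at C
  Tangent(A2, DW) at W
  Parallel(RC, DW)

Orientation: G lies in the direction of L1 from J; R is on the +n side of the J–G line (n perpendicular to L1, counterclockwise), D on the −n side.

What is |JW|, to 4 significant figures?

41.48

The slot axis is L1's direction at -31.5°, so u = (cos -31.5°, sin -31.5°) = (0.8526, -0.5225) and n = (−sin -31.5°, cos -31.5°) = (0.5225, 0.8526). J is at the origin and G lies 38.9 along u from J, so G = 38.9·u = (33.17, -20.33). Tangency of A1 to both parallel lines with radius 14.4 puts R and D at J ± 14.4·n: R = (7.524, 12.28), D = (-7.524, -12.28). Equal radii place C and W the same way about G: C = G + 14.4·n = (40.69, -8.047), W = G − 14.4·n = (25.64, -32.60). Then |JW| = |W − J| = 41.48.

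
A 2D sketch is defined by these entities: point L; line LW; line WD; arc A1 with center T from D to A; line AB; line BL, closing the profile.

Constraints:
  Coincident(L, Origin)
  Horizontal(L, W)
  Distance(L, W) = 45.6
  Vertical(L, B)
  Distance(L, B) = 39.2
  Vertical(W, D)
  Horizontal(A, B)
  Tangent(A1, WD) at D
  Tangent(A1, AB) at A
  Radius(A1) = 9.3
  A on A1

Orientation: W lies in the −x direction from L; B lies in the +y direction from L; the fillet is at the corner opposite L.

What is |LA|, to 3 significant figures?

53.4

L is at the origin; L and W share the same y with |LW| = 45.6 and W on the −x side, so W = (-45.6, 0.00). L and B share the same x with |LB| = 39.2 and B on the +y side, so B = (0.00, 39.2). The virtual corner opposite L is at (-45.6, 39.2). The tangent condition forces TD to be normal to WD and the tangent condition forces TA to be normal to AB, with radius 9.3, so the center T sits 9.3 in from both sides at T = (-36.3, 29.9). That places the tangent points at D = (-45.6, 29.9) on WD and A = (-36.3, 39.2) on AB. Then |LA| = |A − L| = 53.4.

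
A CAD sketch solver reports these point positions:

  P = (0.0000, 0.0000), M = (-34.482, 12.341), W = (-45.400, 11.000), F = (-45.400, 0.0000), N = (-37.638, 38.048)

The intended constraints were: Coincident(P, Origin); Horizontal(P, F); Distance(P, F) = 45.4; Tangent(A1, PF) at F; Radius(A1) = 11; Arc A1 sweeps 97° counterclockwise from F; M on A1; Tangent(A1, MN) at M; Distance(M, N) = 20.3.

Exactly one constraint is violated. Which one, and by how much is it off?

Distance(M, N) = 20.3 — off by 5.60.

P = (0.00, 0.00) ✓; P.y = 0.00, F.y = 0.00 ✓; |PF| = 45.40 ✓; ∠(WF, FP) = 90.00° ✓; |WF| = 11.00 ✓; bearing(W→M) − bearing(W→F) = 97.00° ✓; |WM| = 11.00 ✓; ∠(WM, MN) = 90.00° ✓; |MN| = 25.90 ✗.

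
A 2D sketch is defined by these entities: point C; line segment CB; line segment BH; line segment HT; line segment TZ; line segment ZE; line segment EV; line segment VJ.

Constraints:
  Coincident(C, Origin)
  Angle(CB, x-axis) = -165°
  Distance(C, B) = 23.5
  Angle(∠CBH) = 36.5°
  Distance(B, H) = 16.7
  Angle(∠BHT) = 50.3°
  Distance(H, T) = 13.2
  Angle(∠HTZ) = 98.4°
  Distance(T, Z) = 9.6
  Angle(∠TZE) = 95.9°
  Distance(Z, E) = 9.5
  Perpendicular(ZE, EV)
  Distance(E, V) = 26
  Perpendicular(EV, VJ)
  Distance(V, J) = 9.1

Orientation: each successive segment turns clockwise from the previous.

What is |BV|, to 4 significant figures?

28.69

C is at the origin; CB runs at -165.0° with length 23.5, so B = (-22.70, -6.082). ∠CBH = 36.5° gives BH at 51.50° from the x-axis; with |BH| = 16.7, H = (-12.30, 6.987). ∠BHT = 50.3° gives HT at -78.20° from the x-axis; with |HT| = 13.2, T = (-9.604, -5.934). ∠HTZ = 98.4° gives TZ at -159.8° from the x-axis; with |TZ| = 9.6, Z = (-18.61, -9.249). ∠TZE = 95.9° gives ZE at 116.1° from the x-axis; with |ZE| = 9.5, E = (-22.79, -0.7173). ZE is perpendicular to EV, so EV runs at 26.10°; with |EV| = 26.0, V = (0.5558, 10.72). Then |BV| = |V − B| = 28.69.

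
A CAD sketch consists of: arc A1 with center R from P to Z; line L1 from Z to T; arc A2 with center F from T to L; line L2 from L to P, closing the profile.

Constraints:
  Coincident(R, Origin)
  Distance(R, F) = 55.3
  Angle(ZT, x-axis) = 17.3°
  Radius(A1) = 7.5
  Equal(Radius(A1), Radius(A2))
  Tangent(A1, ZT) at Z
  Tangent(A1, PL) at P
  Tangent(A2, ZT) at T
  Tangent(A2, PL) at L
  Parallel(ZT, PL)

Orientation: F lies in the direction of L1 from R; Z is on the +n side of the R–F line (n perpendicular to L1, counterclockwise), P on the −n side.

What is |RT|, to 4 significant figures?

55.81

Tangency of A1 to both parallel lines with radius 7.5 puts Z and P at R ± 7.5·n: Z = (-2.230, 7.161), P = (2.230, -7.161). Equal radii place T and L the same way about F: T = F + 7.5·n = (50.57, 23.61), L = F − 7.5·n = (55.03, 9.284). Then |RT| = |T − R| = 55.81.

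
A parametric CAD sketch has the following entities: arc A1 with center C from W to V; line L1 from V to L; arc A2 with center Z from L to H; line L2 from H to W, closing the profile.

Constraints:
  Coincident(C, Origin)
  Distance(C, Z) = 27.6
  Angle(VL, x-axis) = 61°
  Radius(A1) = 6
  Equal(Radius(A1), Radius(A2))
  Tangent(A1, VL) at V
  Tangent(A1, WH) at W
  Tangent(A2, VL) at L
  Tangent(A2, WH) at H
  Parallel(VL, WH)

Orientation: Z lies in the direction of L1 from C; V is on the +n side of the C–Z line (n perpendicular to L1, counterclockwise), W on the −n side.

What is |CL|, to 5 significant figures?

28.245

The slot axis is L1's direction at 61.0°, so u = (cos 61.0°, sin 61.0°) = (0.48481, 0.87462) and n = (−sin 61.0°, cos 61.0°) = (-0.87462, 0.48481). C is at the origin and Z lies 27.6 along u from C, so Z = 27.6·u = (13.381, 24.140). Tangency of A1 to both parallel lines with radius 6.0 puts V and W at C ± 6.0·n: V = (-5.2477, 2.9089), W = (5.2477, -2.9089). Equal radii place L and H the same way about Z: L = Z + 6.0·n = (8.1330, 27.048), H = Z − 6.0·n = (18.628, 21.231). Then |CL| = |L − C| = 28.245.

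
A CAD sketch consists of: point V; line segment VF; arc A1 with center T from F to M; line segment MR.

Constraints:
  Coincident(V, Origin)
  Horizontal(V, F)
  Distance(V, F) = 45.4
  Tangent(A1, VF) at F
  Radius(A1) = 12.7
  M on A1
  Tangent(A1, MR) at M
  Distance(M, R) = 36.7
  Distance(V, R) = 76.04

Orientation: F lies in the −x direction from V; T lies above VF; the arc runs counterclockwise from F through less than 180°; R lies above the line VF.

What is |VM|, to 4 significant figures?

40.81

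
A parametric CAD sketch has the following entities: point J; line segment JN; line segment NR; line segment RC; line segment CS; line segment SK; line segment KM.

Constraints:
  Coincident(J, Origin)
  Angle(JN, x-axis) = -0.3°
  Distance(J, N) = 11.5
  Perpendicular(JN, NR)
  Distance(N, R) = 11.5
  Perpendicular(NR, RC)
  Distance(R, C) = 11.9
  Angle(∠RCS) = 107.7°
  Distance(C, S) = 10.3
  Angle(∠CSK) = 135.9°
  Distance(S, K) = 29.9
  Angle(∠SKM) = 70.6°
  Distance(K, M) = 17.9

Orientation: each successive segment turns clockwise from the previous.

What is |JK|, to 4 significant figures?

26.93

J is at the origin; JN runs at -0.3° with length 11.5, so N = (11.50, -0.06021). JN ⟂ NR, so NR runs at -90.30°; with |NR| = 11.5, R = (11.44, -11.56). NR ⟂ RC, so RC runs at 179.7°; with |RC| = 11.9, C = (-0.4602, -11.50). ∠RCS = 107.7° gives CS at 107.4° from the x-axis; with |CS| = 10.3, S = (-3.540, -1.669). ∠CSK = 135.9° gives SK at 63.30° from the x-axis; with |SK| = 29.9, K = (9.894, 25.04). Then |JK| = |K − J| = 26.93.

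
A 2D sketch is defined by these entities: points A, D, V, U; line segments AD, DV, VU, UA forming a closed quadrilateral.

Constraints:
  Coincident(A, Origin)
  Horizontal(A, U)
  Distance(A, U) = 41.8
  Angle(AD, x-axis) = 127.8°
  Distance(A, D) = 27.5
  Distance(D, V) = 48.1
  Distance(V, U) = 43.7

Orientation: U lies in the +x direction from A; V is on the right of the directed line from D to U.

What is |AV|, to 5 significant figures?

22.023

A is at the origin; A and U share the same y with |AU| = 41.8 and U in +x, so U = (41.8, 0). AD runs at 127.8° with |AD| = 27.5, so D = (-16.855, 21.729). V is determined by |DV| = 48.1 and |VU| = 43.7 together: it lies at the intersection of circle(D, 48.1) and circle(U, 43.7). With |DU| = 62.550, the foot of the radical line on DU is 34.504 from D and the perpendicular offset is √(48.1² − 34.504²) = 33.512. Taking the right-of-DU solution: V = (3.8584, -21.682).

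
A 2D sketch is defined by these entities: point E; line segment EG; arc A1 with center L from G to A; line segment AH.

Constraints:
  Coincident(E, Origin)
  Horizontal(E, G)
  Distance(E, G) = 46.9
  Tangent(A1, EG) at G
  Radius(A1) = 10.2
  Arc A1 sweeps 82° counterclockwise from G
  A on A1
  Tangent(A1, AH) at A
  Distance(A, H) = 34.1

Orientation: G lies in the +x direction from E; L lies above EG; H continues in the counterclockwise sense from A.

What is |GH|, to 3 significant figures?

45.1

E is at the origin; E and G share the same y with |EG| = 46.9 and G on the +x side, so G = (46.9, 0.00). Since A1 is tangent to EG there, LG ⟂ EG, so L = G + (0, 10.2) = (46.9, 10.2). On A1, G sits at bearing -90° from L; an 82° counterclockwise sweep puts A at bearing -8°, so A = L + 10.2·(cos -8°, sin -8°) = (57.0, 8.78). A1 meets AH tangentially, so LA is at right angles to AH, so AH runs along (−sin -8°, cos -8°); with |AH| = 34.1, H = (61.7, 42.5). Then |GH| = |H − G| = 45.1.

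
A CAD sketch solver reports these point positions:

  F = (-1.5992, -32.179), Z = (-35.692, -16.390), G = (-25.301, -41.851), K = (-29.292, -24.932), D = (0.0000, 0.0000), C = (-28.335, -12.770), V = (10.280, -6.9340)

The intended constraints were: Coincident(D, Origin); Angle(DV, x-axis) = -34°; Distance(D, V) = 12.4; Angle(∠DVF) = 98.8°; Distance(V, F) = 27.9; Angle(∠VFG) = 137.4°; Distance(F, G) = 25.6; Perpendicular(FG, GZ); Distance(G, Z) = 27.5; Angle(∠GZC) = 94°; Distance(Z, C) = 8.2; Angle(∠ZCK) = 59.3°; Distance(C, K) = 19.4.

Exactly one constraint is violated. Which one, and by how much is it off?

Distance(C, K) = 19.4 — off by 7.20.

D = (0.00, 0.00) ✓; DV at -34.00° ✓; |DV| = 12.40 ✓; ∠DVF = 98.80° ✓; |VF| = 27.90 ✓; ∠VFG = 137.4° ✓; |FG| = 25.60 ✓; ∠(FG, GZ) = 90.00° ✓; |GZ| = 27.50 ✓; ∠GZC = 94.00° ✓; |ZC| = 8.199 ✓; ∠ZCK = 59.30° ✓; |CK| = 12.20 ✗.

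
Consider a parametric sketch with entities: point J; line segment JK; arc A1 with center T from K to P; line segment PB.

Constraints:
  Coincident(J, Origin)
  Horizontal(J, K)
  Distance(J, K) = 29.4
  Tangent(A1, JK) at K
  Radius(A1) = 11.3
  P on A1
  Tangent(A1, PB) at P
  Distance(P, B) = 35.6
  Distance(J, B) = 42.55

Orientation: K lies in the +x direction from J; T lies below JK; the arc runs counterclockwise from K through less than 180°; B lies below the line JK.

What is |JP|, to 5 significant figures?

20.228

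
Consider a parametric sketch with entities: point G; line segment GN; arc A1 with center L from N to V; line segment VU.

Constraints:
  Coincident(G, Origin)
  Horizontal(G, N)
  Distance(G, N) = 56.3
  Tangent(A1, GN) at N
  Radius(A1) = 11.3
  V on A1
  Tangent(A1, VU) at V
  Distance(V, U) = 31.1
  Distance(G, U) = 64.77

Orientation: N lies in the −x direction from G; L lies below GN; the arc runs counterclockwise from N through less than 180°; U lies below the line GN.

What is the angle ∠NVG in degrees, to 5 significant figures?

47.081°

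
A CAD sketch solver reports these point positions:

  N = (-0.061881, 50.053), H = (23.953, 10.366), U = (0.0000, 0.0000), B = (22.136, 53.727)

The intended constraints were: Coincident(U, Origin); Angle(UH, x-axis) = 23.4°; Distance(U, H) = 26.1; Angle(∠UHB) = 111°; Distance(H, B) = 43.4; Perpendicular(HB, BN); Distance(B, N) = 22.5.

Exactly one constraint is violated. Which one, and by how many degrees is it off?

Perpendicular(HB, BN) — off by 7.00°.

U = (0.00, 0.00) ✓; UH at 23.40° ✓; |UH| = 26.10 ✓; ∠UHB = 111.0° ✓; |HB| = 43.40 ✓; ∠(HB, BN) = 97.00° ✗; |BN| = 22.50 ✓.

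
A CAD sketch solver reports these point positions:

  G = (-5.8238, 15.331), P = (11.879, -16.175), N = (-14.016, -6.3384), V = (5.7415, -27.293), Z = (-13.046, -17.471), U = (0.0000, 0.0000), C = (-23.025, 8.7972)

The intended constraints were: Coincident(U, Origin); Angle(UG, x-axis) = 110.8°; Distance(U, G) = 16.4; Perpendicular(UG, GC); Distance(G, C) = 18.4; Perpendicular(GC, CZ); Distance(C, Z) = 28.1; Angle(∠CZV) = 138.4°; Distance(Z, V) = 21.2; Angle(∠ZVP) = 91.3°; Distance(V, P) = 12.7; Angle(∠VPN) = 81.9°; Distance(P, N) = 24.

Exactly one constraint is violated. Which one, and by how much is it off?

Distance(P, N) = 24 — off by 3.70.

U = (0.00, 0.00) ✓; UG at 110.8° ✓; |UG| = 16.40 ✓; ∠(UG, GC) = 90.00° ✓; |GC| = 18.40 ✓; ∠(GC, CZ) = 90.00° ✓; |CZ| = 28.10 ✓; ∠CZV = 138.4° ✓; |ZV| = 21.20 ✓; ∠ZVP = 91.30° ✓; |VP| = 12.70 ✓; ∠VPN = 81.90° ✓; |PN| = 27.70 ✗.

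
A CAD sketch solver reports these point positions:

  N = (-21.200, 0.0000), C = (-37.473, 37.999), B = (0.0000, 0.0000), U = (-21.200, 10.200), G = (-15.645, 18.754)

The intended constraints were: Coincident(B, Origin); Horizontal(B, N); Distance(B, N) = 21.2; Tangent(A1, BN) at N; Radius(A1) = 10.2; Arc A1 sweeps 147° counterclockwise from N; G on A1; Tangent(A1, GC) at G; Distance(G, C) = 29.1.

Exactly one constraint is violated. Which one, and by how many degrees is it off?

Tangent(A1, GC) at G — off by 8.40°.

B = (0.00, 0.00) ✓; B.y = 0.00, N.y = 0.00 ✓; |BN| = 21.20 ✓; ∠(UN, NB) = 90.00° ✓; |UN| = 10.20 ✓; bearing(U→G) − bearing(U→N) = 147.0° ✓; |UG| = 10.20 ✓; ∠(UG, GC) = 98.40° ✗; |GC| = 29.10 ✓.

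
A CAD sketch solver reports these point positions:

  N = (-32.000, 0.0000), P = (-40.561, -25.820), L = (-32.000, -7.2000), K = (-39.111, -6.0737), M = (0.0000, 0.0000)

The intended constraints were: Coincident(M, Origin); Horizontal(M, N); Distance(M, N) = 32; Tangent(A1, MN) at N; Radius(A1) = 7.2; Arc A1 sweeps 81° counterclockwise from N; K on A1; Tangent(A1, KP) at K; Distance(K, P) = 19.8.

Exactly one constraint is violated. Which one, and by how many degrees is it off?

Tangent(A1, KP) at K — off by 4.80°.

M = (0.00, 0.00) ✓; M.y = 0.00, N.y = 0.00 ✓; |MN| = 32.00 ✓; ∠(LN, NM) = 90.00° ✓; |LN| = 7.200 ✓; bearing(L→K) − bearing(L→N) = 81.00° ✓; |LK| = 7.200 ✓; ∠(LK, KP) = 85.20° ✗; |KP| = 19.80 ✓.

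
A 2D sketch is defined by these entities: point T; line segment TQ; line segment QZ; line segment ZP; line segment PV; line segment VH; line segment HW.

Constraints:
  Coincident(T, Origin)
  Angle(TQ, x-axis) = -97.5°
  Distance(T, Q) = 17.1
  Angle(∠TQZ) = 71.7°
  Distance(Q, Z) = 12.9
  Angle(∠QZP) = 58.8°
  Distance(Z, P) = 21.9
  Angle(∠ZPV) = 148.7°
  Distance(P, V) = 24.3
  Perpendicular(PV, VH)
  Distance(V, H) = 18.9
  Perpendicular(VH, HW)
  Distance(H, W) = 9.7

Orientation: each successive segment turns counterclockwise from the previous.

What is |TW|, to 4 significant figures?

26.58

The perpendicularity gives VH at right angles to PV, so VH runs at -106.7°; with |VH| = 18.9, H = (-32.92, -9.382). The perpendicularity gives HW at right angles to VH, so HW runs at -16.70°; with |HW| = 9.7, W = (-23.63, -12.17). Then |TW| = |W − T| = 26.58.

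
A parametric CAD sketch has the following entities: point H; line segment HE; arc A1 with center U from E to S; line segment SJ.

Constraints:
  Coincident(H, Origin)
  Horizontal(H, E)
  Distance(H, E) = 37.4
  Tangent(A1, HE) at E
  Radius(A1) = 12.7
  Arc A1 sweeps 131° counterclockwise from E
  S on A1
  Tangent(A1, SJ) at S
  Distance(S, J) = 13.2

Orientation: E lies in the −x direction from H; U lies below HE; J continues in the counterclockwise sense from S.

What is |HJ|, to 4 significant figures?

49.29

On A1, E sits at bearing 90° from U; a 131° counterclockwise sweep puts S at bearing 221°, so S = U + 12.7·(cos 221°, sin 221°) = (-46.98, -21.03). Tangency of A1 to SJ means the radius US is perpendicular to SJ, so SJ runs along (−sin 221°, cos 221°); with |SJ| = 13.2, J = (-38.32, -30.99). Then |HJ| = |J − H| = 49.29.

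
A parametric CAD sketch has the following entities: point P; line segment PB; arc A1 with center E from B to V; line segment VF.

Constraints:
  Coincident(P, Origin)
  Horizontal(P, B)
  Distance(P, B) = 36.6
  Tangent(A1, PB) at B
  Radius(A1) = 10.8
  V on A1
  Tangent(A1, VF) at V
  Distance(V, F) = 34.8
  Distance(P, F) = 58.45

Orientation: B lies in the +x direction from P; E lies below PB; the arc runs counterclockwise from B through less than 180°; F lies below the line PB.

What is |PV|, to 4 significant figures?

29.36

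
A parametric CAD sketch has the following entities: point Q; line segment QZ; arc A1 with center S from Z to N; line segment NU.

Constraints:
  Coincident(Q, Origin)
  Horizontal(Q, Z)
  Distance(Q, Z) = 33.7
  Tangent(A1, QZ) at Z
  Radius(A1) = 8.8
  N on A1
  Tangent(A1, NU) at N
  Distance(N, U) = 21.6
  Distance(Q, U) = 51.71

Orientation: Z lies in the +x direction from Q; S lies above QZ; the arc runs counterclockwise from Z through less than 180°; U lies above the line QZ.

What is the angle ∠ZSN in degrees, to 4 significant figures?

92.45°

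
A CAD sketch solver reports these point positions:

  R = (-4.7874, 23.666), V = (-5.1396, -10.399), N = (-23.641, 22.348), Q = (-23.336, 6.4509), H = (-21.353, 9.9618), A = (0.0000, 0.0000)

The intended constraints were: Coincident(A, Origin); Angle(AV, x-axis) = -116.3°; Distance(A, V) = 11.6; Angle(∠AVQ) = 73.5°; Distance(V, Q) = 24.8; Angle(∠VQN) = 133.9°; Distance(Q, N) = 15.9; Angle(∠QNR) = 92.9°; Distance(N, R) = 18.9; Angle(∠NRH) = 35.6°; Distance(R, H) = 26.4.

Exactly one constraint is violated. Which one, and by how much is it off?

Distance(R, H) = 26.4 — off by 4.90.

A = (0.00, 0.00) ✓; AV at -116.3° ✓; |AV| = 11.60 ✓; ∠AVQ = 73.50° ✓; |VQ| = 24.80 ✓; ∠VQN = 133.9° ✓; |QN| = 15.90 ✓; ∠QNR = 92.90° ✓; |NR| = 18.90 ✓; ∠NRH = 35.60° ✓; |RH| = 21.50 ✗.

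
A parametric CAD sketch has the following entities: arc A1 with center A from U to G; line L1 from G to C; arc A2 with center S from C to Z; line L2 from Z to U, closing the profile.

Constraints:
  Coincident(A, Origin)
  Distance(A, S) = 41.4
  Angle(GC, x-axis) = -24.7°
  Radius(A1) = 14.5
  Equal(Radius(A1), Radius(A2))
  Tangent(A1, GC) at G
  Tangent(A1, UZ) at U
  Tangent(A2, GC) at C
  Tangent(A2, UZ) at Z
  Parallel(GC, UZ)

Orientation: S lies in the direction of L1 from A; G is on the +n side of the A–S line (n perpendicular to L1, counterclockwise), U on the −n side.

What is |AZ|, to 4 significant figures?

43.87

The slot axis is L1's direction at -24.7°, so u = (cos -24.7°, sin -24.7°) = (0.9085, -0.4179) and n = (−sin -24.7°, cos -24.7°) = (0.4179, 0.9085). A is at the origin and S lies 41.4 along u from A, so S = 41.4·u = (37.61, -17.30). Tangency of A1 to both parallel lines with radius 14.5 puts G and U at A ± 14.5·n: G = (6.059, 13.17), U = (-6.059, -13.17). Equal radii place C and Z the same way about S: C = S + 14.5·n = (43.67, -4.126), Z = S − 14.5·n = (31.55, -30.47). Then |AZ| = |Z − A| = 43.87.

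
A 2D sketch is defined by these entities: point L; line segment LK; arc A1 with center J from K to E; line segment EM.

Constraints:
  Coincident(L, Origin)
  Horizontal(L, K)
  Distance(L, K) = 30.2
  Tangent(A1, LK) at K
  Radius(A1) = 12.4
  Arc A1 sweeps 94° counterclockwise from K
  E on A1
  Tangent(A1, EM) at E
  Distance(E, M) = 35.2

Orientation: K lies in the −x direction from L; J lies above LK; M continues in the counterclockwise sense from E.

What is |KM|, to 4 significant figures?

49.38

On A1, K sits at bearing -90° from J; a 94° counterclockwise sweep puts E at bearing 4°, so E = J + 12.4·(cos 4°, sin 4°) = (-17.83, 13.26). A1 meets EM tangentially, so JE is at right angles to EM, so EM runs along (−sin 4°, cos 4°); with |EM| = 35.2, M = (-20.29, 48.38). Then |KM| = |M − K| = 49.38.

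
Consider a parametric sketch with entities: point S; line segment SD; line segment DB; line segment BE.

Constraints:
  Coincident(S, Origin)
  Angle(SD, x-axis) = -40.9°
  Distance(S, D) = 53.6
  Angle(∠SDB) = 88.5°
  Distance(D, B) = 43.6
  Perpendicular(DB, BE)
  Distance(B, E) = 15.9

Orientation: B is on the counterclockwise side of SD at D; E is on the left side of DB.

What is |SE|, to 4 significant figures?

56.57

S is at the origin; SD runs at -40.9° with length 53.6, so D = 53.6·(cos -40.9°, sin -40.9°) = (40.51, -35.09). ∠SDB = 88.5°, so DB runs at -40.9° + (180° − 88.5°) = 50.60° from the x-axis; with |DB| = 43.6, B = D + 43.6·(cos 50.60°, sin 50.60°) = (68.19, -1.403). The perpendicularity gives BE at right angles to DB; with |BE| = 15.9 on the left of DB, E = B + 15.9·(-0.7727, 0.6347) = (55.90, 8.689). Then |SE| = |E − S| = 56.57.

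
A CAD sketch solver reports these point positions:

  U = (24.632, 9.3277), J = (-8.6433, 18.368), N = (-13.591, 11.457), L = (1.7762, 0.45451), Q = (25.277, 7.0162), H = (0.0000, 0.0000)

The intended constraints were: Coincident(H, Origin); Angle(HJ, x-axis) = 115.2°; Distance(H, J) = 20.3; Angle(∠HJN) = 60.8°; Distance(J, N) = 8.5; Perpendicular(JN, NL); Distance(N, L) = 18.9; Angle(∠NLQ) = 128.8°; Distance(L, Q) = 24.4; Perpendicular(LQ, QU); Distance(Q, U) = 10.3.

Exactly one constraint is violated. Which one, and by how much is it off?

Distance(Q, U) = 10.3 — off by 7.90.

H = (0.00, 0.00) ✓; HJ at 115.2° ✓; |HJ| = 20.30 ✓; ∠HJN = 60.80° ✓; |JN| = 8.500 ✓; ∠(JN, NL) = 90.00° ✓; |NL| = 18.90 ✓; ∠NLQ = 128.8° ✓; |LQ| = 24.40 ✓; ∠(LQ, QU) = 89.99° ✓; |QU| = 2.400 ✗.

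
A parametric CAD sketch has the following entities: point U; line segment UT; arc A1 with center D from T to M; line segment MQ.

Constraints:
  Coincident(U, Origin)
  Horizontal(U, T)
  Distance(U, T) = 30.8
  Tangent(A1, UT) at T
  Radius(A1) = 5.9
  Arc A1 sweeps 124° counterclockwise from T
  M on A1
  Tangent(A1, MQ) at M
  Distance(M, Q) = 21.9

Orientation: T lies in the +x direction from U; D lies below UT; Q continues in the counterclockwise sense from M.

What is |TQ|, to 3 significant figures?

28.3

On A1, T sits at bearing 90° from D; a 124° counterclockwise sweep puts M at bearing 214°, so M = D + 5.9·(cos 214°, sin 214°) = (25.9, -9.20). Since A1 is tangent to MQ there, DM ⟂ MQ, so MQ runs along (−sin 214°, cos 214°); with |MQ| = 21.9, Q = (38.2, -27.4). Then |TQ| = |Q − T| = 28.3.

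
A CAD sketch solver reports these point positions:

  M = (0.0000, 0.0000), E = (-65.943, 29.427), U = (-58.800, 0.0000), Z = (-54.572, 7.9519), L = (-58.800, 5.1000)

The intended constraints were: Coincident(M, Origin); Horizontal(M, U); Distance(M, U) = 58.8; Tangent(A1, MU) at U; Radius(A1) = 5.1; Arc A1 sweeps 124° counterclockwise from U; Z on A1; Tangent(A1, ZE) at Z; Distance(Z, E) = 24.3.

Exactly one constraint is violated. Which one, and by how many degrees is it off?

Tangent(A1, ZE) at Z — off by 6.10°.

M = (0.00, 0.00) ✓; M.y = 0.00, U.y = 0.00 ✓; |MU| = 58.80 ✓; ∠(LU, UM) = 90.00° ✓; |LU| = 5.100 ✓; bearing(L→Z) − bearing(L→U) = 124.0° ✓; |LZ| = 5.100 ✓; ∠(LZ, ZE) = 96.10° ✗; |ZE| = 24.30 ✓.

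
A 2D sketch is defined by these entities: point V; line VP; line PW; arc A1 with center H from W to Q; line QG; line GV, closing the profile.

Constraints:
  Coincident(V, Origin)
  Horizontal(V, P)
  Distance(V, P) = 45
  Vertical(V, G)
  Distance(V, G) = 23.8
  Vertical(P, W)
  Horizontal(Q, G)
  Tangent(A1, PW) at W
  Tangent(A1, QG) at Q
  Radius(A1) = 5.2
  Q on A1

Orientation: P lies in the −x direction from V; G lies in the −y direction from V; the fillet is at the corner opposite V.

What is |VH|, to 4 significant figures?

43.93

V is at the origin; V and P share the same y with |VP| = 45.0 and P on the −x side, so P = (-45.00, 0.000). VG is vertical with |VG| = 23.8 and G on the −y side, so G = (0.000, -23.80). The virtual corner opposite V is at (-45.00, -23.80). Since A1 is tangent to PW there, HW ⟂ PW and since A1 is tangent to QG there, HQ ⟂ QG, with radius 5.2, so the center H sits 5.2 in from both sides at H = (-39.80, -18.60). Then |VH| = |H − V| = 43.93.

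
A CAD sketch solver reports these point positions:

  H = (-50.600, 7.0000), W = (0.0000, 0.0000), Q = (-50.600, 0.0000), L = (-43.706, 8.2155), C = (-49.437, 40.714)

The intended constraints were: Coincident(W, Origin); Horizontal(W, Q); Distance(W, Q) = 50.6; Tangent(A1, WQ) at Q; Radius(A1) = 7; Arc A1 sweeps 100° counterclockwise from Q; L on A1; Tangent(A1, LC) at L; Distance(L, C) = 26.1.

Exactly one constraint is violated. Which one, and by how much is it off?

Distance(L, C) = 26.1 — off by 6.90.

W = (0.00, 0.00) ✓; W.y = 0.00, Q.y = 0.00 ✓; |WQ| = 50.60 ✓; ∠(HQ, QW) = 90.00° ✓; |HQ| = 7.000 ✓; bearing(H→L) − bearing(H→Q) = 100.0° ✓; |HL| = 7.000 ✓; ∠(HL, LC) = 90.00° ✓; |LC| = 33.00 ✗.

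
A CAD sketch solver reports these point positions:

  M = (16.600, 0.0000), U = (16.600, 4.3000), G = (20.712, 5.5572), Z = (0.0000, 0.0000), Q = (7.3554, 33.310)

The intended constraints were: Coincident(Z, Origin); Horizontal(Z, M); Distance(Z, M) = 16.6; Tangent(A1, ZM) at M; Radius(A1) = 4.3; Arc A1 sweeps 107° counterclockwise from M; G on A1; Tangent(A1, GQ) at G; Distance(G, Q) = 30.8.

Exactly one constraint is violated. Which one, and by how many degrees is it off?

Tangent(A1, GQ) at G — off by 8.70°.

Z = (0.00, 0.00) ✓; Z.y = 0.00, M.y = 0.00 ✓; |ZM| = 16.60 ✓; ∠(UM, MZ) = 90.00° ✓; |UM| = 4.300 ✓; bearing(U→G) − bearing(U→M) = 107.0° ✓; |UG| = 4.300 ✓; ∠(UG, GQ) = 81.30° ✗; |GQ| = 30.80 ✓.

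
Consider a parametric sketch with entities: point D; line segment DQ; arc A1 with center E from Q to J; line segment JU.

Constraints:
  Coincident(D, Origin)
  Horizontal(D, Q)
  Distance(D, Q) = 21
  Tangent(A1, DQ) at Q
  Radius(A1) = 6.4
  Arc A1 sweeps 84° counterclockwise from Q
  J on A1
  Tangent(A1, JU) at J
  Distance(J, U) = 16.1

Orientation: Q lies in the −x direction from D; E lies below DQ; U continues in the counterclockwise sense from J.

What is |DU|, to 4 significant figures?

36.28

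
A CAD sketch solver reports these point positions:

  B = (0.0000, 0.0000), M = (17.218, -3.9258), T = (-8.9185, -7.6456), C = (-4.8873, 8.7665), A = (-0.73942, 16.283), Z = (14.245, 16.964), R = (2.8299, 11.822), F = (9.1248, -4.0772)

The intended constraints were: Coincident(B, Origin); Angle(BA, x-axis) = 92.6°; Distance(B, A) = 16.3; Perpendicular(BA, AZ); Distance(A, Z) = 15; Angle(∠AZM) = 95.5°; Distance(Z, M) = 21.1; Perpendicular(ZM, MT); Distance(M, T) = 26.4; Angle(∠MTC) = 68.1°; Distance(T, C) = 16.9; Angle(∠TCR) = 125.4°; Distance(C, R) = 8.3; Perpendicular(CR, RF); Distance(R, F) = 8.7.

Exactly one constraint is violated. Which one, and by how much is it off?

Distance(R, F) = 8.7 — off by 8.40.

B = (0.00, 0.00) ✓; BA at 92.60° ✓; |BA| = 16.30 ✓; ∠(BA, AZ) = 90.00° ✓; |AZ| = 15.00 ✓; ∠AZM = 95.50° ✓; |ZM| = 21.10 ✓; ∠(ZM, MT) = 90.00° ✓; |MT| = 26.40 ✓; ∠MTC = 68.10° ✓; |TC| = 16.90 ✓; ∠TCR = 125.4° ✓; |CR| = 8.300 ✓; ∠(CR, RF) = 90.00° ✓; |RF| = 17.10 ✗.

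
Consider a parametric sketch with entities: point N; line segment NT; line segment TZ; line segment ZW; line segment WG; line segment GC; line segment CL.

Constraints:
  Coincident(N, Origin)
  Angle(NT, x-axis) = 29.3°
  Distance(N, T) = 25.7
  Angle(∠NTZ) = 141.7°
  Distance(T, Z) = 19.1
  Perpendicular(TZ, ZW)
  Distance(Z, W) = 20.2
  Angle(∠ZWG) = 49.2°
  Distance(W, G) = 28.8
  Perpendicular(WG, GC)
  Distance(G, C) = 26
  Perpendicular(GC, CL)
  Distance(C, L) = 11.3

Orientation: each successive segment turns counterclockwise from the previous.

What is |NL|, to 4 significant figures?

50.70

N is at the origin; NT runs at 29.3° with length 25.7, so T = (22.41, 12.58). ∠NTZ = 141.7° gives TZ at 67.60° from the x-axis; with |TZ| = 19.1, Z = (29.69, 30.24). TZ ⟂ ZW, so ZW runs at 157.6°; with |ZW| = 20.2, W = (11.01, 37.93). ∠ZWG = 49.2° gives WG at -71.60° from the x-axis; with |WG| = 28.8, G = (20.11, 10.61). The perpendicularity gives GC at right angles to WG, so GC runs at 18.40°; with |GC| = 26.0, C = (44.78, 18.81). GC is perpendicular to CL, so CL runs at 108.4°; with |CL| = 11.3, L = (41.21, 29.54). Then |NL| = |L − N| = 50.70.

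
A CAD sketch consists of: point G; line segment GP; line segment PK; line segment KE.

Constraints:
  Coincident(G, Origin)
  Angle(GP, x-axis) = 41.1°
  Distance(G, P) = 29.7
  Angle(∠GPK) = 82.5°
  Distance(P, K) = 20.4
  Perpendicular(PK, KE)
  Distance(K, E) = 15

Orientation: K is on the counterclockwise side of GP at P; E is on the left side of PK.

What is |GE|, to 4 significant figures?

21.95

G is at the origin; GP runs at 41.1° with length 29.7, so P = 29.7·(cos 41.1°, sin 41.1°) = (22.38, 19.52). ∠GPK = 82.5°, so PK runs at 41.1° + (180° − 82.5°) = 138.6° from the x-axis; with |PK| = 20.4, K = P + 20.4·(cos 138.6°, sin 138.6°) = (7.079, 33.01). The perpendicularity gives KE at right angles to PK; with |KE| = 15.0 on the left of PK, E = K + 15.0·(-0.6613, -0.7501) = (-2.841, 21.76). Then |GE| = |E − G| = 21.95.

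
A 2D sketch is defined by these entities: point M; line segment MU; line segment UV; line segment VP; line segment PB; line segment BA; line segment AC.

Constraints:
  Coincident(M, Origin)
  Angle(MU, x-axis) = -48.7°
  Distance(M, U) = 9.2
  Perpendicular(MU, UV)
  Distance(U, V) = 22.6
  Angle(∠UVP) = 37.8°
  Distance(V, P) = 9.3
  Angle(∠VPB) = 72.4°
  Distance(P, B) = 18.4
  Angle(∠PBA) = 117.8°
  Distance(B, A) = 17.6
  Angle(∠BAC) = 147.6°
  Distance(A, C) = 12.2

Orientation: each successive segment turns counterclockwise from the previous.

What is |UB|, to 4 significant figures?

14.59

M is at the origin; MU runs at -48.7° with length 9.2, so U = (6.072, -6.912). MU is perpendicular to UV, so UV runs at 41.30°; with |UV| = 22.6, V = (23.05, 8.004). ∠UVP = 37.8° gives VP at -176.5° from the x-axis; with |VP| = 9.3, P = (13.77, 7.437). ∠VPB = 72.4° gives PB at -68.90° from the x-axis; with |PB| = 18.4, B = (20.39, -9.730). Then |UB| = |B − U| = 14.59.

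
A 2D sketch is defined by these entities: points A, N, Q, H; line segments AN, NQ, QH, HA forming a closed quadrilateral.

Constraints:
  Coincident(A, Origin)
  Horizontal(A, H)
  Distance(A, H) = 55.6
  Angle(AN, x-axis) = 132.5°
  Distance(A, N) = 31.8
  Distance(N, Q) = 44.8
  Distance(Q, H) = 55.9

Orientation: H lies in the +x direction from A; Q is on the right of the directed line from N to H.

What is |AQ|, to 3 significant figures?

15.0

A is at the origin; A and H share the same y with |AH| = 55.6 and H in +x, so H = (55.6, 0). AN runs at 132.5° with |AN| = 31.8, so N = (-21.5, 23.4). Q is determined by |NQ| = 44.8 and |QH| = 55.9 together: it lies at the intersection of circle(N, 44.8) and circle(H, 55.9). With |NH| = 80.6, the foot of the radical line on NH is 33.3 from N and the perpendicular offset is √(44.8² − 33.3²) = 29.9. Taking the right-of-NH solution: Q = (1.72, -14.9).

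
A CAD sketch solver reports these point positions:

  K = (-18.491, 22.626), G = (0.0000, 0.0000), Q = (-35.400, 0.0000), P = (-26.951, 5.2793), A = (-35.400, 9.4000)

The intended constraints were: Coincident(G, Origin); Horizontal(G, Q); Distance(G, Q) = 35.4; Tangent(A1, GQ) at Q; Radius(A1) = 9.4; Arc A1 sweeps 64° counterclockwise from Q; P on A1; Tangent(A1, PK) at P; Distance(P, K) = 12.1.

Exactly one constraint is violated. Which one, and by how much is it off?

Distance(P, K) = 12.1 — off by 7.20.

G = (0.00, 0.00) ✓; G.y = 0.00, Q.y = 0.00 ✓; |GQ| = 35.40 ✓; ∠(AQ, QG) = 90.00° ✓; |AQ| = 9.400 ✓; bearing(A→P) − bearing(A→Q) = 64.00° ✓; |AP| = 9.400 ✓; ∠(AP, PK) = 90.00° ✓; |PK| = 19.30 ✗.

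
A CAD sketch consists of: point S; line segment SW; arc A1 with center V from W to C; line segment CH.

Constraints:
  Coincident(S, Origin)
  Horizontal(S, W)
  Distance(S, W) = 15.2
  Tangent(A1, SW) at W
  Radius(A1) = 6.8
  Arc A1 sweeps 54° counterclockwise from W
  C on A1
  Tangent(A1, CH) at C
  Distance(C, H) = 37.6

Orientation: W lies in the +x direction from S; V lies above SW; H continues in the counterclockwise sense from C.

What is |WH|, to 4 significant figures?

43.19

S is at the origin; SW is horizontal with |SW| = 15.2 and W on the +x side, so W = (15.20, 0.000). A1 meets SW tangentially, so VW is at right angles to SW, so V = W + (0, 6.8) = (15.20, 6.800). On A1, W sits at bearing -90° from V; a 54° counterclockwise sweep puts C at bearing -36°, so C = V + 6.8·(cos -36°, sin -36°) = (20.70, 2.803). A1 meets CH tangentially, so VC is at right angles to CH, so CH runs along (−sin -36°, cos -36°); with |CH| = 37.6, H = (42.80, 33.22). Then |WH| = |H − W| = 43.19.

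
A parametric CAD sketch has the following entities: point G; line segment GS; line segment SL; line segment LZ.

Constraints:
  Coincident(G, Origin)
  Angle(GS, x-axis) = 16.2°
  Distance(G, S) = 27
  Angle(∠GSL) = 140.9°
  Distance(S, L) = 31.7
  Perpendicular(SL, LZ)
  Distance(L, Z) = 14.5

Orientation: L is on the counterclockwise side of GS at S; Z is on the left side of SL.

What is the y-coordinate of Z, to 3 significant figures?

41.8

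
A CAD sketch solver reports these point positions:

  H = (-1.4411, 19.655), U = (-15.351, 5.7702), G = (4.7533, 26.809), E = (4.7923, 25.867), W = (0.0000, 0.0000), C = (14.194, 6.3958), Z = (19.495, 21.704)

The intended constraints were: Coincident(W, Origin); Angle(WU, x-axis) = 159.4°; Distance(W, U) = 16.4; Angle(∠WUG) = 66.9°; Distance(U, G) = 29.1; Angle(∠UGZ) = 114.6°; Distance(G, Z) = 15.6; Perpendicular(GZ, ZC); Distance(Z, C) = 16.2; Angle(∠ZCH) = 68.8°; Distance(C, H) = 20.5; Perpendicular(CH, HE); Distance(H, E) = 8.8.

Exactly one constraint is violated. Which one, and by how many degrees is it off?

Perpendicular(CH, HE) — off by 4.80°.

W = (0.00, 0.00) ✓; WU at 159.4° ✓; |WU| = 16.40 ✓; ∠WUG = 66.90° ✓; |UG| = 29.10 ✓; ∠UGZ = 114.6° ✓; |GZ| = 15.60 ✓; ∠(GZ, ZC) = 90.00° ✓; |ZC| = 16.20 ✓; ∠ZCH = 68.80° ✓; |CH| = 20.50 ✓; ∠(CH, HE) = 94.80° ✗; |HE| = 8.800 ✓.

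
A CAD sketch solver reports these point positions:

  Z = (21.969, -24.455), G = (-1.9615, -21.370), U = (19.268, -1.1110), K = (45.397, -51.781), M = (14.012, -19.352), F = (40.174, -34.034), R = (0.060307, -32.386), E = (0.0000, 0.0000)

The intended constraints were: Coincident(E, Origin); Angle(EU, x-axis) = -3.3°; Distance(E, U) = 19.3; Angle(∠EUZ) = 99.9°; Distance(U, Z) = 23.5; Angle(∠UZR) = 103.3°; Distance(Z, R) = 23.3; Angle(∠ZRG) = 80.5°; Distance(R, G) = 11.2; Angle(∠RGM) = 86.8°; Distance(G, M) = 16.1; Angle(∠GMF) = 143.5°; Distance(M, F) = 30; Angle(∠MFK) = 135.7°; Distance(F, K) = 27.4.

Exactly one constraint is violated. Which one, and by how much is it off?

Distance(F, K) = 27.4 — off by 8.90.

E = (0.00, 0.00) ✓; EU at -3.300° ✓; |EU| = 19.30 ✓; ∠EUZ = 99.90° ✓; |UZ| = 23.50 ✓; ∠UZR = 103.3° ✓; |ZR| = 23.30 ✓; ∠ZRG = 80.50° ✓; |RG| = 11.20 ✓; ∠RGM = 86.80° ✓; |GM| = 16.10 ✓; ∠GMF = 143.5° ✓; |MF| = 30.00 ✓; ∠MFK = 135.7° ✓; |FK| = 18.50 ✗.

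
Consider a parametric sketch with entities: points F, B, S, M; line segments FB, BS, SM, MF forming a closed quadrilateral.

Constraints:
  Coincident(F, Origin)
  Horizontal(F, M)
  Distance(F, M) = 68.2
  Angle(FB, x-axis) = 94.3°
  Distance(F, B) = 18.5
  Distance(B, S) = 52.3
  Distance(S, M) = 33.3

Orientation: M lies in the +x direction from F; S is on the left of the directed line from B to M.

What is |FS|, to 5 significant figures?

57.308

F is at the origin; FM is horizontal with |FM| = 68.2 and M in +x, so M = (68.2, 0). FB runs at 94.3° with |FB| = 18.5, so B = (-1.3871, 18.448). S is determined by |BS| = 52.3 and |SM| = 33.3 together: it lies at the intersection of circle(B, 52.3) and circle(M, 33.3). With |BM| = 71.991, the foot of the radical line on BM is 47.291 from B and the perpendicular offset is √(52.3² − 47.291²) = 22.334. Taking the left-of-BM solution: S = (50.048, 27.918).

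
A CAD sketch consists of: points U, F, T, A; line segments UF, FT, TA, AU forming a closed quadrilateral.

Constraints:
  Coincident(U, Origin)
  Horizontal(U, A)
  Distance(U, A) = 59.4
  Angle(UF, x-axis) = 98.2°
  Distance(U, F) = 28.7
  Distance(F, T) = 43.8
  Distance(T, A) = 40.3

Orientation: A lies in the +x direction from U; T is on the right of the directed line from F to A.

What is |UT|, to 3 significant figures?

21.6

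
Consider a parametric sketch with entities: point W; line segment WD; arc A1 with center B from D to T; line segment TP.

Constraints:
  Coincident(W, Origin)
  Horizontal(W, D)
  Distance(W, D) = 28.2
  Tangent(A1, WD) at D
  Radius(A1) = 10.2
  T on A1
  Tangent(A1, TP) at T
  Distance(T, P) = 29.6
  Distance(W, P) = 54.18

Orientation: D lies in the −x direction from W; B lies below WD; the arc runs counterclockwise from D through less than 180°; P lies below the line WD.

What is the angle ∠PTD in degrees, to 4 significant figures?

132.7°

Checks: ∠(BD, DW) = 90.00° ✓; |BT| = 10.20 ✓; ∠(BT, TP) = 90.00° ✓; |TP| = 29.60 ✓; |WP| = 54.18 ✓.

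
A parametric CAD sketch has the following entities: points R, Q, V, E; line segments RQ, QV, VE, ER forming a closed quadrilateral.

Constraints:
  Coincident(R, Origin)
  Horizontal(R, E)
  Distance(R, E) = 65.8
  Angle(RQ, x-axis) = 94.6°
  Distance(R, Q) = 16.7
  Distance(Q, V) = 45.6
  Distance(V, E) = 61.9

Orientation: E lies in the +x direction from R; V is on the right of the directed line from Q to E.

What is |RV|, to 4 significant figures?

29.31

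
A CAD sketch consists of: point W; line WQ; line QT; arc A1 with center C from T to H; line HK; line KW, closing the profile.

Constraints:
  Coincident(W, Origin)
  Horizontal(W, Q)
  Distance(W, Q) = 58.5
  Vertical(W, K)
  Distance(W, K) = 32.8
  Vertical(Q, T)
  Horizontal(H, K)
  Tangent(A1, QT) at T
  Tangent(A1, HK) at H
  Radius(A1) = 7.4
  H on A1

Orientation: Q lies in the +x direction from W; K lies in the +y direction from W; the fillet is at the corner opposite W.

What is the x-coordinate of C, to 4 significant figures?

51.10

W is at the origin; WQ is horizontal with |WQ| = 58.5 and Q on the +x side, so Q = (58.50, 0.000). W and K share the same x with |WK| = 32.8 and K on the +y side, so K = (0.000, 32.80). The virtual corner opposite W is at (58.50, 32.80). Tangency of A1 to QT means the radius CT is perpendicular to QT and the tangent condition forces CH to be normal to HK, with radius 7.4, so the center C sits 7.4 in from both sides at C = (51.10, 25.40). So C.x = 51.10.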